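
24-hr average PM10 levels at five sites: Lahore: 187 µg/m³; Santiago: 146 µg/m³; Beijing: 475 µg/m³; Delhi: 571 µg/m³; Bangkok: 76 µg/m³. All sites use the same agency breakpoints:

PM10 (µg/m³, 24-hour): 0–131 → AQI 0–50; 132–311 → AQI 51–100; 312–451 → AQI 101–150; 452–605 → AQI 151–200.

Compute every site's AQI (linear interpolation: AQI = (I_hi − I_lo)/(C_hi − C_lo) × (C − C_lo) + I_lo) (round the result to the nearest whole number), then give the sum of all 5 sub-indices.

497

Lahore 187: bracket 132–311 → index 51–100; slope 49/179, offset 55.
AQI = 51 + 49/179·55 ≈ 66.06 ⇒ 66.
Santiago 146: bracket 132–311 → index 51–100; slope 49/179, offset 14.
AQI = 51 + 49/179·14 ≈ 54.83 ⇒ 55.
Beijing: row 452–605 (AQI 151–200). (200−151)·(475−452)/(605−452) + 151 = 49·23/153 + 151 ≈ 158.37 → 158.
Delhi: 571 ∈ [452, 605] ↔ index [151, 200].
151 + (571−452)·(200−151)/(605−452) = 151 + 119·49/153 ≈ 189.11, so AQI = 189.
Bangkok: 76 ∈ [0, 131] ↔ index [0, 50].
0 + (76−0)·(50−0)/(131−0) = 0 + 76·50/131 ≈ 29.01, so AQI = 29.
AQIs: Lahore=66, Santiago=55, Beijing=158, Delhi=189, Bangkok=29. Sum = 66 + 55 + 158 + 189 + 29 = 497.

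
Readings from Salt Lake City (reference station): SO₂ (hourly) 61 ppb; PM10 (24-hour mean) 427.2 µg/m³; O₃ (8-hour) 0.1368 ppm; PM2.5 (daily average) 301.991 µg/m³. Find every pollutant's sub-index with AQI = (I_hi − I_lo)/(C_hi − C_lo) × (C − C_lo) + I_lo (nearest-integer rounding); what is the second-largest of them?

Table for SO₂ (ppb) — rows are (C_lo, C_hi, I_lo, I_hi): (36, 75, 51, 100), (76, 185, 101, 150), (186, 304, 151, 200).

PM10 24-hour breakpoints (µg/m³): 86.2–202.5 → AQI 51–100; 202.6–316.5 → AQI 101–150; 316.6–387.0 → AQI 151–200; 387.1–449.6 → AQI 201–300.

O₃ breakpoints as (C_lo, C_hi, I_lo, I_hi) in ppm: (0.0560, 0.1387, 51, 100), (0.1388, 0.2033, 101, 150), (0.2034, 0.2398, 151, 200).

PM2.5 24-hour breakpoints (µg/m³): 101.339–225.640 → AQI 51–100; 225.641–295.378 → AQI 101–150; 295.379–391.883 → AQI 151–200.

154

SO₂: 61 lies in 36–75, so I_lo=51, I_hi=100, C_lo=36, C_hi=75.
(100−51)/(75−36) × (61−36) + 51 = 49/39 × 25 + 51 ≈ 82.41 → 82.
PM10: 427.2 ∈ [387.1, 449.6] ↔ index [201, 300].
201 + (427.2−387.1)·(300−201)/(449.6−387.1) = 201 + 40.1·99/62.5 ≈ 264.52, so AQI = 265.
O₃ 0.1368: bracket 0.0560–0.1387 → index 51–100; slope 49/0.0827, offset 0.0808.
AQI = 51 + 49/0.0827·0.0808 ≈ 98.87 ⇒ 99.
PM2.5: 301.991 lies in 295.379–391.883, so I_lo=151, I_hi=200, C_lo=295.379, C_hi=391.883.
(200−151)/(391.883−295.379) × (301.991−295.379) + 151 = 49/96.504 × 6.612 + 151 ≈ 154.36 → 154.
Sub-indices: SO₂→82, PM10→265, O₃→99, PM2.5→154. Ranked high→low: 265, 154, 99, 82. Second-highest sub-index = 154.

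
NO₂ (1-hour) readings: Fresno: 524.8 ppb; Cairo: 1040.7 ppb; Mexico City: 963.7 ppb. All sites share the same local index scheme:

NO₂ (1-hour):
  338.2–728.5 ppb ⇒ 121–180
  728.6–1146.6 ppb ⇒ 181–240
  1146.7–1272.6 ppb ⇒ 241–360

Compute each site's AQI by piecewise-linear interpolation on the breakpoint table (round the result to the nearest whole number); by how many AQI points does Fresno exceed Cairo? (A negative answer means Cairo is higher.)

Fresno: 524.8 lies in 338.2–728.5, so I_lo=121, I_hi=180, C_lo=338.2, C_hi=728.5.
(180−121)/(728.5−338.2) × (524.8−338.2) + 121 = 59/390.3 × 186.6 + 121 ≈ 149.21 → 149.
Cairo 1040.7: bracket 728.6–1146.6 → index 181–240; slope 59/418.0, offset 312.1.
AQI = 181 + 59/418.0·312.1 ≈ 225.05 ⇒ 225.
Mexico City: 963.7 lies in 728.6–1146.6, so I_lo=181, I_hi=240, C_lo=728.6, C_hi=1146.6.
(240−181)/(1146.6−728.6) × (963.7−728.6) + 181 = 59/418.0 × 235.1 + 181 ≈ 214.18 → 214.
AQIs: Fresno=149, Cairo=225, Mexico City=214. Fresno (149) − Cairo (225) = -76.

-76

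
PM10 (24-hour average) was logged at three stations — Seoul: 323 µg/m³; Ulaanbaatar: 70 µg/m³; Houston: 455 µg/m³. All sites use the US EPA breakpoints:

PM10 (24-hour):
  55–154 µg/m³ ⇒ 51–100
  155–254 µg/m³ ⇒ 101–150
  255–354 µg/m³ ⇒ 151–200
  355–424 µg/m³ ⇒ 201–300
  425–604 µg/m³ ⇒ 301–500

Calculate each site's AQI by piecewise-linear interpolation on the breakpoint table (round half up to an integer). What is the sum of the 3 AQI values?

Seoul: 323 lies in 255–354, so I_lo=151, I_hi=200, C_lo=255, C_hi=354.
(200−151)/(354−255) × (323−255) + 151 = 49/99 × 68 + 151 ≈ 184.66 → 185.
Ulaanbaatar: 70 ∈ [55, 154] ↔ index [51, 100].
51 + (70−55)·(100−51)/(154−55) = 51 + 15·49/99 ≈ 58.42, so AQI = 58.
Houston 455: bracket 425–604 → index 301–500; slope 199/179, offset 30.
AQI = 301 + 199/179·30 ≈ 334.35 ⇒ 334.
AQIs: Seoul=185, Ulaanbaatar=58, Houston=334. Sum = 185 + 58 + 334 = 577.

577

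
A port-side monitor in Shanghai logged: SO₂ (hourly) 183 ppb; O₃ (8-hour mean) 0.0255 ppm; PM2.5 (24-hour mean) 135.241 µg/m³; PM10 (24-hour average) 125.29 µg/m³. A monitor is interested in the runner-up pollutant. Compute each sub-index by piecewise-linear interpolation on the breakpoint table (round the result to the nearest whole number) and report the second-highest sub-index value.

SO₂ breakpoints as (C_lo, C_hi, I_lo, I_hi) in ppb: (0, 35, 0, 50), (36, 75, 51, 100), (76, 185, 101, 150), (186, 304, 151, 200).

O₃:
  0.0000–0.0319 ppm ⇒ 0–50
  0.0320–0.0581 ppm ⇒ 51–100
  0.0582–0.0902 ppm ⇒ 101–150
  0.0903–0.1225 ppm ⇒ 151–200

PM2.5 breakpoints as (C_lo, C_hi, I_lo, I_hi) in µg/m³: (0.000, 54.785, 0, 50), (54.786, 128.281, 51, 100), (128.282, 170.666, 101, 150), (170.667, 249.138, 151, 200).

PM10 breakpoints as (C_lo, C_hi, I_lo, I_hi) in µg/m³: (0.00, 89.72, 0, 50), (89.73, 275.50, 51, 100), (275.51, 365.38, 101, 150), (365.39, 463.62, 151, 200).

SO₂: 183 ∈ [76, 185] ↔ index [101, 150].
101 + (183−76)·(150−101)/(185−76) = 101 + 107·49/109 ≈ 149.10, so AQI = 149.
O₃ 0.0255: bracket 0.0000–0.0319 → index 0–50; slope 50/0.0319, offset 0.0255.
AQI = 0 + 50/0.0319·0.0255 ≈ 39.97 ⇒ 40.
PM2.5: 135.241 ∈ [128.282, 170.666] ↔ index [101, 150].
101 + (135.241−128.282)·(150−101)/(170.666−128.282) = 101 + 6.959·49/42.384 ≈ 109.05, so AQI = 109.
PM10: 125.29 lies in 89.73–275.50, so I_lo=51, I_hi=100, C_lo=89.73, C_hi=275.50.
(100−51)/(275.50−89.73) × (125.29−89.73) + 51 = 49/185.77 × 35.56 + 51 ≈ 60.38 → 60.
Sub-indices: SO₂→149, O₃→40, PM2.5→109, PM10→60. Ranked high→low: 149, 109, 60, 40. Second-highest sub-index = 109.

109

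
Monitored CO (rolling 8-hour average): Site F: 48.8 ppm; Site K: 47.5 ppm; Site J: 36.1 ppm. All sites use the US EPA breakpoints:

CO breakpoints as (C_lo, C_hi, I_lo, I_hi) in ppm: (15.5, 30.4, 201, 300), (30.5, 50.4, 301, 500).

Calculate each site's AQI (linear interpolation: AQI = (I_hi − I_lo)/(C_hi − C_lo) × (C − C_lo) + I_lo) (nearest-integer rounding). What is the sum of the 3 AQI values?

1312

Site F: 48.8 ∈ [30.5, 50.4] ↔ index [301, 500].
301 + (48.8−30.5)·(500−301)/(50.4−30.5) = 301 + 18.3·199/19.9 ≈ 484.00, so AQI = 484.
Site K: row 30.5–50.4 (AQI 301–500). (500−301)·(47.5−30.5)/(50.4−30.5) + 301 = 199·17.0/19.9 + 301 ≈ 471.00 → 471.
Site J: 36.1 ∈ [30.5, 50.4] ↔ index [301, 500].
301 + (36.1−30.5)·(500−301)/(50.4−30.5) = 301 + 5.6·199/19.9 ≈ 357.00, so AQI = 357.
AQIs: Site F=484, Site K=471, Site J=357. Sum = 484 + 471 + 357 = 1312.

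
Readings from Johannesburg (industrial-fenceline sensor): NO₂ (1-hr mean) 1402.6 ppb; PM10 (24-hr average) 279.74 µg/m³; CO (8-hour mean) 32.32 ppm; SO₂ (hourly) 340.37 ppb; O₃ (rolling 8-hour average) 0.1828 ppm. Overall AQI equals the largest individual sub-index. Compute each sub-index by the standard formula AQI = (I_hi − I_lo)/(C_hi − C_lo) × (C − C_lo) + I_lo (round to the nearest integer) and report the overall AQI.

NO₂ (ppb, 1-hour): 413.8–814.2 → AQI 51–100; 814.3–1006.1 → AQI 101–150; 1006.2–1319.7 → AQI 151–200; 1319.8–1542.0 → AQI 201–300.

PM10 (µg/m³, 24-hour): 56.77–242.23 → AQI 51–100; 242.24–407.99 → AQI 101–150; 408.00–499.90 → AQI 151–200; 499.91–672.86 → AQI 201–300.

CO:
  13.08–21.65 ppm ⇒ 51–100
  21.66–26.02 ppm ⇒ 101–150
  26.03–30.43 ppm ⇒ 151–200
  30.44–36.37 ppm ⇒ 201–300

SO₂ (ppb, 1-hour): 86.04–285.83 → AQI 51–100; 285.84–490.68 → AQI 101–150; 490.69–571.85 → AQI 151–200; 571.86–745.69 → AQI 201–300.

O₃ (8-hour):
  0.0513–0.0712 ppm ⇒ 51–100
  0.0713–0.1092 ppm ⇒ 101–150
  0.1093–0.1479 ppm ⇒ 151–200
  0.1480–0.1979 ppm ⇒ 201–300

NO₂ 1402.6: bracket 1319.8–1542.0 → index 201–300; slope 99/222.2, offset 82.8.
AQI = 201 + 99/222.2·82.8 ≈ 237.89 ⇒ 238.
PM10: row 242.24–407.99 (AQI 101–150). (150−101)·(279.74−242.24)/(407.99−242.24) + 101 = 49·37.50/165.75 + 101 ≈ 112.09 → 112.
CO: row 30.44–36.37 (AQI 201–300). (300−201)·(32.32−30.44)/(36.37−30.44) + 201 = 99·1.88/5.93 + 201 ≈ 232.39 → 232.
SO₂: 340.37 ∈ [285.84, 490.68] ↔ index [101, 150].
101 + (340.37−285.84)·(150−101)/(490.68−285.84) = 101 + 54.53·49/204.84 ≈ 114.04, so AQI = 114.
O₃: row 0.1480–0.1979 (AQI 201–300). (300−201)·(0.1828−0.1480)/(0.1979−0.1480) + 201 = 99·0.0348/0.0499 + 201 ≈ 270.04 → 270.
Sub-indices: NO₂→238, PM10→112, CO→232, SO₂→114, O₃→270. Overall AQI = max = 270; dominant pollutant is O₃.
AQI 270: Very Unhealthy.

270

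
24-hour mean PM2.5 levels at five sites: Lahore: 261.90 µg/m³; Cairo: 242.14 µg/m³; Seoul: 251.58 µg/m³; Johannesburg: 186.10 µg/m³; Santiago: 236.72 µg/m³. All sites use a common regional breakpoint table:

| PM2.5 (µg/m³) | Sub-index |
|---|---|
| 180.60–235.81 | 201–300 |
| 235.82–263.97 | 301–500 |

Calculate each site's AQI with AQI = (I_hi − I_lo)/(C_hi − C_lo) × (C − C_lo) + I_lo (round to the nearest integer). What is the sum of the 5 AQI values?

Lahore: 261.90 lies in 235.82–263.97, so I_lo=301, I_hi=500, C_lo=235.82, C_hi=263.97.
(500−301)/(263.97−235.82) × (261.90−235.82) + 301 = 199/28.15 × 26.08 + 301 ≈ 485.37 → 485.
Cairo: row 235.82–263.97 (AQI 301–500). (500−301)·(242.14−235.82)/(263.97−235.82) + 301 = 199·6.32/28.15 + 301 ≈ 345.68 → 346.
Seoul: 251.58 ∈ [235.82, 263.97] ↔ index [301, 500].
301 + (251.58−235.82)·(500−301)/(263.97−235.82) = 301 + 15.76·199/28.15 ≈ 412.41, so AQI = 412.
Johannesburg 186.10: bracket 180.60–235.81 → index 201–300; slope 99/55.21, offset 5.50.
AQI = 201 + 99/55.21·5.50 ≈ 210.86 ⇒ 211.
Santiago: row 235.82–263.97 (AQI 301–500). (500−301)·(236.72−235.82)/(263.97−235.82) + 301 = 199·0.90/28.15 + 301 ≈ 307.36 → 307.
AQIs: Lahore=485, Cairo=346, Seoul=412, Johannesburg=211, Santiago=307. Sum = 485 + 346 + 412 + 211 + 307 = 1761.

1761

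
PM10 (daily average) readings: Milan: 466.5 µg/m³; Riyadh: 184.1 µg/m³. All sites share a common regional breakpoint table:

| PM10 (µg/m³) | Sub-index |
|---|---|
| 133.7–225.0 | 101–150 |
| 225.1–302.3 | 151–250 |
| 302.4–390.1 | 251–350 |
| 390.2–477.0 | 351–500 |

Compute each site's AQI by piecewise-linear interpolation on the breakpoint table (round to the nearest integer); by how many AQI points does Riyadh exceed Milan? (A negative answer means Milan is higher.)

Milan: row 390.2–477.0 (AQI 351–500). (500−351)·(466.5−390.2)/(477.0−390.2) + 351 = 149·76.3/86.8 + 351 ≈ 481.98 → 482.
Riyadh: 184.1 lies in 133.7–225.0, so I_lo=101, I_hi=150, C_lo=133.7, C_hi=225.0.
(150−101)/(225.0−133.7) × (184.1−133.7) + 101 = 49/91.3 × 50.4 + 101 ≈ 128.05 → 128.
AQIs: Milan=482, Riyadh=128. Riyadh (128) − Milan (482) = -354.

-354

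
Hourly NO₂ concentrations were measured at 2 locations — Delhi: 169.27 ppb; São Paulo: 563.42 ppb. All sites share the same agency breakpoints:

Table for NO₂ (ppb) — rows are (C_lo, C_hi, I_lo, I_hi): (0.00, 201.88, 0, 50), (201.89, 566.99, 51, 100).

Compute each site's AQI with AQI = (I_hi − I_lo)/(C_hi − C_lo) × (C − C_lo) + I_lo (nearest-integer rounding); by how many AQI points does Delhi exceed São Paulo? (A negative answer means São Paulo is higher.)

-58

Delhi 169.27: bracket 0.00–201.88 → index 0–50; slope 50/201.88, offset 169.27.
AQI = 0 + 50/201.88·169.27 ≈ 41.92 ⇒ 42.
São Paulo: 563.42 lies in 201.89–566.99, so I_lo=51, I_hi=100, C_lo=201.89, C_hi=566.99.
(100−51)/(566.99−201.89) × (563.42−201.89) + 51 = 49/365.10 × 361.53 + 51 ≈ 99.52 → 100.
AQIs: Delhi=42, São Paulo=100. Delhi (42) − São Paulo (100) = -58.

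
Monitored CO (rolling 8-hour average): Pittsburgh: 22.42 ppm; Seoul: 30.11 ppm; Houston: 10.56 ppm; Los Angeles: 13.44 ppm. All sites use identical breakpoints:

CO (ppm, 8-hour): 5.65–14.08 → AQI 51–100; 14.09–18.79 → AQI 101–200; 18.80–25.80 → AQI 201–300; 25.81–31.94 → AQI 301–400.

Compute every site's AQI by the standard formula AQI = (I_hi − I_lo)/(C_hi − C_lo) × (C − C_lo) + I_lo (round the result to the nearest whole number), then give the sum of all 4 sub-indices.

Pittsburgh: 22.42 lies in 18.80–25.80, so I_lo=201, I_hi=300, C_lo=18.80, C_hi=25.80.
(300−201)/(25.80−18.80) × (22.42−18.80) + 201 = 99/7.00 × 3.62 + 201 ≈ 252.20 → 252.
Seoul: row 25.81–31.94 (AQI 301–400). (400−301)·(30.11−25.81)/(31.94−25.81) + 301 = 99·4.30/6.13 + 301 ≈ 370.45 → 370.
Houston: row 5.65–14.08 (AQI 51–100). (100−51)·(10.56−5.65)/(14.08−5.65) + 51 = 49·4.91/8.43 + 51 ≈ 79.54 → 80.
Los Angeles 13.44: bracket 5.65–14.08 → index 51–100; slope 49/8.43, offset 7.79.
AQI = 51 + 49/8.43·7.79 ≈ 96.28 ⇒ 96.
AQIs: Pittsburgh=252, Seoul=370, Houston=80, Los Angeles=96. Sum = 252 + 370 + 80 + 96 = 798.

798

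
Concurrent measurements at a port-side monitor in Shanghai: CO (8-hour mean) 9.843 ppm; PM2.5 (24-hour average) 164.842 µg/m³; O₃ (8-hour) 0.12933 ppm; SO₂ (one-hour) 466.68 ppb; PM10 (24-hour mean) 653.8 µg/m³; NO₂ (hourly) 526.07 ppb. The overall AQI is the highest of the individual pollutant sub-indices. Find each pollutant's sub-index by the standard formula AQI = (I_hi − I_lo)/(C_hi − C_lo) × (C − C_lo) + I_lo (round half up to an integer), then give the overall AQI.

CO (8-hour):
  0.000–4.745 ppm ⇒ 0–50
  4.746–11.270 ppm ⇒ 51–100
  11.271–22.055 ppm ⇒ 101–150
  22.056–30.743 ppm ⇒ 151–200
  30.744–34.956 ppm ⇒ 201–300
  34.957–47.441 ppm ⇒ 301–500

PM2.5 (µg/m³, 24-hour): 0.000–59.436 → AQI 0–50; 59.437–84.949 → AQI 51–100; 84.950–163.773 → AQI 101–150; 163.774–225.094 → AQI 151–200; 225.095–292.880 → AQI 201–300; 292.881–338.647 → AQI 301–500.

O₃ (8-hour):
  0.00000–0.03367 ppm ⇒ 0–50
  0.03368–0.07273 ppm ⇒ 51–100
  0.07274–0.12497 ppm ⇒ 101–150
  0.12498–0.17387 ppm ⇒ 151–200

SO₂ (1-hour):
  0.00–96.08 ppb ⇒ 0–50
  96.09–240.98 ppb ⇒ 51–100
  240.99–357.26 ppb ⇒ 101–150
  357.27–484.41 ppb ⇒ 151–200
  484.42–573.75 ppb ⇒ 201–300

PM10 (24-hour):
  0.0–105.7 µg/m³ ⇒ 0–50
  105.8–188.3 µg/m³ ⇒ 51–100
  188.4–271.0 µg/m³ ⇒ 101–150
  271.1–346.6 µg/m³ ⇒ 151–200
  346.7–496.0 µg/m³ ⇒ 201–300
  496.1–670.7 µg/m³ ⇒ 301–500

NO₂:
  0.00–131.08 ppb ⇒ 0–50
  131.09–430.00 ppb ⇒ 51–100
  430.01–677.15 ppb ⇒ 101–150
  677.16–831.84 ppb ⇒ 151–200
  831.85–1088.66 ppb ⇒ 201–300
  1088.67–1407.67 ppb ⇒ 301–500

CO: 9.843 ∈ [4.746, 11.270] ↔ index [51, 100].
51 + (9.843−4.746)·(100−51)/(11.270−4.746) = 51 + 5.097·49/6.524 ≈ 89.28, so AQI = 89.
PM2.5: row 163.774–225.094 (AQI 151–200). (200−151)·(164.842−163.774)/(225.094−163.774) + 151 = 49·1.068/61.320 + 151 ≈ 151.85 → 152.
O₃ 0.12933: bracket 0.12498–0.17387 → index 151–200; slope 49/0.04889, offset 0.00435.
AQI = 151 + 49/0.04889·0.00435 ≈ 155.36 ⇒ 155.
SO₂: row 357.27–484.41 (AQI 151–200). (200−151)·(466.68−357.27)/(484.41−357.27) + 151 = 49·109.41/127.14 + 151 ≈ 193.17 → 193.
PM10: 653.8 lies in 496.1–670.7, so I_lo=301, I_hi=500, C_lo=496.1, C_hi=670.7.
(500−301)/(670.7−496.1) × (653.8−496.1) + 301 = 199/174.6 × 157.7 + 301 ≈ 480.74 → 481.
NO₂ 526.07: bracket 430.01–677.15 → index 101–150; slope 49/247.14, offset 96.06.
AQI = 101 + 49/247.14·96.06 ≈ 120.05 ⇒ 120.
Sub-indices: CO→89, PM2.5→152, O₃→155, SO₂→193, PM10→481, NO₂→120. Overall AQI = max = 481; dominant pollutant is PM10.
AQI 481: Hazardous.

481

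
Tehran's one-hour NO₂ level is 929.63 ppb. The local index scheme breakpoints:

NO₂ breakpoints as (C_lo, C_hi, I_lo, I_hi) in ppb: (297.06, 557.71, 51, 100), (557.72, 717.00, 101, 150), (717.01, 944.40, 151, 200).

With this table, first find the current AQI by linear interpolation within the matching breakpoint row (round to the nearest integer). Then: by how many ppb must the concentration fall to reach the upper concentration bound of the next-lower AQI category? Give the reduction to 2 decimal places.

212.63

NO₂: row 717.01–944.40 (AQI 151–200). (200−151)·(929.63−717.01)/(944.40−717.01) + 151 = 49·212.62/227.39 + 151 ≈ 196.82 → 197.
Current AQI 197 is in the Unhealthy range (151–200). The next-lower category tops out at AQI 150, whose upper concentration bound is 717.00 ppb.
Reduction needed = 929.63 − 717.00 = 212.63 ppb.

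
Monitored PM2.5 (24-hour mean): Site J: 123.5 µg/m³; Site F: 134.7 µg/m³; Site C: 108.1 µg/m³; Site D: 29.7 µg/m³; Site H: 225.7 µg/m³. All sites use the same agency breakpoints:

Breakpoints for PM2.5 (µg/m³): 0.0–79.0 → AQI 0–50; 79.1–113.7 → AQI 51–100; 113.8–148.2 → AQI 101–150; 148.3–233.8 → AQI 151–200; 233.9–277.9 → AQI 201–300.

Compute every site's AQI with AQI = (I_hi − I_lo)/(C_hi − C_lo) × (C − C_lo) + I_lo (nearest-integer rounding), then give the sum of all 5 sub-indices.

552

Site J: 123.5 ∈ [113.8, 148.2] ↔ index [101, 150].
101 + (123.5−113.8)·(150−101)/(148.2−113.8) = 101 + 9.7·49/34.4 ≈ 114.82, so AQI = 115.
Site F: 134.7 lies in 113.8–148.2, so I_lo=101, I_hi=150, C_lo=113.8, C_hi=148.2.
(150−101)/(148.2−113.8) × (134.7−113.8) + 101 = 49/34.4 × 20.9 + 101 ≈ 130.77 → 131.
Site C: 108.1 lies in 79.1–113.7, so I_lo=51, I_hi=100, C_lo=79.1, C_hi=113.7.
(100−51)/(113.7−79.1) × (108.1−79.1) + 51 = 49/34.6 × 29.0 + 51 ≈ 92.07 → 92.
Site D: 29.7 lies in 0.0–79.0, so I_lo=0, I_hi=50, C_lo=0.0, C_hi=79.0.
(50−0)/(79.0−0.0) × (29.7−0.0) + 0 = 50/79.0 × 29.7 + 0 ≈ 18.80 → 19.
Site H 225.7: bracket 148.3–233.8 → index 151–200; slope 49/85.5, offset 77.4.
AQI = 151 + 49/85.5·77.4 ≈ 195.36 ⇒ 195.
AQIs: Site J=115, Site F=131, Site C=92, Site D=19, Site H=195. Sum = 115 + 131 + 92 + 19 + 195 = 552.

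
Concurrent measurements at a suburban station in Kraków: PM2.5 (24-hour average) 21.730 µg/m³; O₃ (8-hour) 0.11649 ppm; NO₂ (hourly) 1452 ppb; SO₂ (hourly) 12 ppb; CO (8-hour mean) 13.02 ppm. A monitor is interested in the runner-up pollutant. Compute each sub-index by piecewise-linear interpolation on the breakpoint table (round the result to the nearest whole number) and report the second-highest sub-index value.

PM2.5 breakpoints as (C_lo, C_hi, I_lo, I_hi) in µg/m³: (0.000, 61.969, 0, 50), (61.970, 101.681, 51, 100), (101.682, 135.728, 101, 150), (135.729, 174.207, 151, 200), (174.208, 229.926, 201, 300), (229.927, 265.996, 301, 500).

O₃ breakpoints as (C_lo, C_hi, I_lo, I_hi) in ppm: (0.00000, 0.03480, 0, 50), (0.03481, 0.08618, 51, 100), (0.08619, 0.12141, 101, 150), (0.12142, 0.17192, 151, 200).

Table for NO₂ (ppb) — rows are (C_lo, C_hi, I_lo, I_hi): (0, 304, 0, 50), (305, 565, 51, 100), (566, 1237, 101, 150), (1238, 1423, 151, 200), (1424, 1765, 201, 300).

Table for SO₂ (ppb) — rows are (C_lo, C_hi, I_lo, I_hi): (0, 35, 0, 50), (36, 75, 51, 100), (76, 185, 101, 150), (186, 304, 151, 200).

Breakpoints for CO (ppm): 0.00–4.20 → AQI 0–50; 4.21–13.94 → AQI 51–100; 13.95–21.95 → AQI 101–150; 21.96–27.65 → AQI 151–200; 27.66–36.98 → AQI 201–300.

143

PM2.5: row 0.000–61.969 (AQI 0–50). (50−0)·(21.730−0.000)/(61.969−0.000) + 0 = 50·21.730/61.969 + 0 ≈ 17.53 → 18.
O₃ 0.11649: bracket 0.08619–0.12141 → index 101–150; slope 49/0.03522, offset 0.03030.
AQI = 101 + 49/0.03522·0.03030 ≈ 143.16 ⇒ 143.
NO₂ 1452: bracket 1424–1765 → index 201–300; slope 99/341, offset 28.
AQI = 201 + 99/341·28 ≈ 209.13 ⇒ 209.
SO₂: 12 lies in 0–35, so I_lo=0, I_hi=50, C_lo=0, C_hi=35.
(50−0)/(35−0) × (12−0) + 0 = 50/35 × 12 + 0 ≈ 17.14 → 17.
CO: 13.02 lies in 4.21–13.94, so I_lo=51, I_hi=100, C_lo=4.21, C_hi=13.94.
(100−51)/(13.94−4.21) × (13.02−4.21) + 51 = 49/9.73 × 8.81 + 51 ≈ 95.37 → 95.
Sub-indices: PM2.5→18, O₃→143, NO₂→209, SO₂→17, CO→95. Ranked high→low: 209, 143, 95, 18, 17. Second-highest sub-index = 143.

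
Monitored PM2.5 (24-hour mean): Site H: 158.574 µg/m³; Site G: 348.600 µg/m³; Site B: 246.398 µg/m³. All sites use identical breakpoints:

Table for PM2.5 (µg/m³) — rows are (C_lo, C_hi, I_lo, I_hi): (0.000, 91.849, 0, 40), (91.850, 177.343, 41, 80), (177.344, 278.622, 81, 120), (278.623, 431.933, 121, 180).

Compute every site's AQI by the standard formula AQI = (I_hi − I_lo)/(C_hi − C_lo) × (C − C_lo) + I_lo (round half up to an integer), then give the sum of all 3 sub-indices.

Site H: row 91.850–177.343 (AQI 41–80). (80−41)·(158.574−91.850)/(177.343−91.850) + 41 = 39·66.724/85.493 + 41 ≈ 71.44 → 71.
Site G: 348.600 ∈ [278.623, 431.933] ↔ index [121, 180].
121 + (348.600−278.623)·(180−121)/(431.933−278.623) = 121 + 69.977·59/153.310 ≈ 147.93, so AQI = 148.
Site B 246.398: bracket 177.344–278.622 → index 81–120; slope 39/101.278, offset 69.054.
AQI = 81 + 39/101.278·69.054 ≈ 107.59 ⇒ 108.
AQIs: Site H=71, Site G=148, Site B=108. Sum = 71 + 148 + 108 = 327.

327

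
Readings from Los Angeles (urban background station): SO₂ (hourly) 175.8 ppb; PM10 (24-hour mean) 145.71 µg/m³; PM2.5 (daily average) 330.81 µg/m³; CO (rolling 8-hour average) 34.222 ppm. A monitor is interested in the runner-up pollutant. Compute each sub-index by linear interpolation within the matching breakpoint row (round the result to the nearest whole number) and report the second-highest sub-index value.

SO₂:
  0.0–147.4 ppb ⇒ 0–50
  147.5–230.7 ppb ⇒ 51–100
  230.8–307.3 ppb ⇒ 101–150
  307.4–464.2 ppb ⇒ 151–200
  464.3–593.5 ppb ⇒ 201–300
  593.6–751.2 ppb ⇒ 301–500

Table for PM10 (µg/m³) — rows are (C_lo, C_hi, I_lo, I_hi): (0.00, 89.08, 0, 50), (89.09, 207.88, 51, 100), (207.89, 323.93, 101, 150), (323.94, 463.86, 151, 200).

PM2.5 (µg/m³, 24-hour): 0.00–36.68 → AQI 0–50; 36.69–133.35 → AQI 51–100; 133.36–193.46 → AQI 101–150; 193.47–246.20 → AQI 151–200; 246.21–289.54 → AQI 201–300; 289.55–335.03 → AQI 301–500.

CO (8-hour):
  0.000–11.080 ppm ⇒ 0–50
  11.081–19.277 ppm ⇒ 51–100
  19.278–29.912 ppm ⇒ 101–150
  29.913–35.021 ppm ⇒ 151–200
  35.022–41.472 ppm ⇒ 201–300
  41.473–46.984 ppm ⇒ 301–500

SO₂: row 147.5–230.7 (AQI 51–100). (100−51)·(175.8−147.5)/(230.7−147.5) + 51 = 49·28.3/83.2 + 51 ≈ 67.67 → 68.
PM10: 145.71 ∈ [89.09, 207.88] ↔ index [51, 100].
51 + (145.71−89.09)·(100−51)/(207.88−89.09) = 51 + 56.62·49/118.79 ≈ 74.36, so AQI = 74.
PM2.5: 330.81 ∈ [289.55, 335.03] ↔ index [301, 500].
301 + (330.81−289.55)·(500−301)/(335.03−289.55) = 301 + 41.26·199/45.48 ≈ 481.54, so AQI = 482.
CO: row 29.913–35.021 (AQI 151–200). (200−151)·(34.222−29.913)/(35.021−29.913) + 151 = 49·4.309/5.108 + 151 ≈ 192.34 → 192.
Sub-indices: SO₂→68, PM10→74, PM2.5→482, CO→192. Ranked high→low: 482, 192, 74, 68. Second-highest sub-index = 192.

192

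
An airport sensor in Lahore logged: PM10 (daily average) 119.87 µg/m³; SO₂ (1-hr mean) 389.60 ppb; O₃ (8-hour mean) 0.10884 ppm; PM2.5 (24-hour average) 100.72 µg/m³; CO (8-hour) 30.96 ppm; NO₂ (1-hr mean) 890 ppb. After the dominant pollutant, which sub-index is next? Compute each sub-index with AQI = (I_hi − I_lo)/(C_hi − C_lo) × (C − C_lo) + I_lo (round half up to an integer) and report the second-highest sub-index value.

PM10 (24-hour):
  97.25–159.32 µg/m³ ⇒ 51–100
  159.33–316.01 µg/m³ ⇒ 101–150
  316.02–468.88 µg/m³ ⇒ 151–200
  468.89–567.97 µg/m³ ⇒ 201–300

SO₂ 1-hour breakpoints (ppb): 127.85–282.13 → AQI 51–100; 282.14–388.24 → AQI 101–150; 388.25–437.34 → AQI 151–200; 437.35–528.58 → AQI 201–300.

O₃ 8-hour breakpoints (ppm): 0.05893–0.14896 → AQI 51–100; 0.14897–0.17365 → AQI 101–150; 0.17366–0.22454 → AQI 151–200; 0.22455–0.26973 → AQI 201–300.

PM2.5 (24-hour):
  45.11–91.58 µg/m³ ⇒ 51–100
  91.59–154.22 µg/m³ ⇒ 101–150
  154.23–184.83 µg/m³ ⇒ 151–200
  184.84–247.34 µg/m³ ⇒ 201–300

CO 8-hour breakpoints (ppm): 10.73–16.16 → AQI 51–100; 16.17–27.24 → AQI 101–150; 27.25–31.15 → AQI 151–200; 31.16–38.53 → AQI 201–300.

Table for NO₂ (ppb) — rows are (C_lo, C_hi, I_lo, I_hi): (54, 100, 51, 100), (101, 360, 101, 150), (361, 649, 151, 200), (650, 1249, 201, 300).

198

PM10 119.87: bracket 97.25–159.32 → index 51–100; slope 49/62.07, offset 22.62.
AQI = 51 + 49/62.07·22.62 ≈ 68.86 ⇒ 69.
SO₂: 389.60 lies in 388.25–437.34, so I_lo=151, I_hi=200, C_lo=388.25, C_hi=437.34.
(200−151)/(437.34−388.25) × (389.60−388.25) + 151 = 49/49.09 × 1.35 + 151 ≈ 152.35 → 152.
O₃: 0.10884 lies in 0.05893–0.14896, so I_lo=51, I_hi=100, C_lo=0.05893, C_hi=0.14896.
(100−51)/(0.14896−0.05893) × (0.10884−0.05893) + 51 = 49/0.09003 × 0.04991 + 51 ≈ 78.16 → 78.
PM2.5 100.72: bracket 91.59–154.22 → index 101–150; slope 49/62.63, offset 9.13.
AQI = 101 + 49/62.63·9.13 ≈ 108.14 ⇒ 108.
CO: row 27.25–31.15 (AQI 151–200). (200−151)·(30.96−27.25)/(31.15−27.25) + 151 = 49·3.71/3.90 + 151 ≈ 197.61 → 198.
NO₂: 890 lies in 650–1249, so I_lo=201, I_hi=300, C_lo=650, C_hi=1249.
(300−201)/(1249−650) × (890−650) + 201 = 99/599 × 240 + 201 ≈ 240.67 → 241.
Sub-indices: PM10→69, SO₂→152, O₃→78, PM2.5→108, CO→198, NO₂→241. Ranked high→low: 241, 198, 152, 108, 78, 69. Second-highest sub-index = 198.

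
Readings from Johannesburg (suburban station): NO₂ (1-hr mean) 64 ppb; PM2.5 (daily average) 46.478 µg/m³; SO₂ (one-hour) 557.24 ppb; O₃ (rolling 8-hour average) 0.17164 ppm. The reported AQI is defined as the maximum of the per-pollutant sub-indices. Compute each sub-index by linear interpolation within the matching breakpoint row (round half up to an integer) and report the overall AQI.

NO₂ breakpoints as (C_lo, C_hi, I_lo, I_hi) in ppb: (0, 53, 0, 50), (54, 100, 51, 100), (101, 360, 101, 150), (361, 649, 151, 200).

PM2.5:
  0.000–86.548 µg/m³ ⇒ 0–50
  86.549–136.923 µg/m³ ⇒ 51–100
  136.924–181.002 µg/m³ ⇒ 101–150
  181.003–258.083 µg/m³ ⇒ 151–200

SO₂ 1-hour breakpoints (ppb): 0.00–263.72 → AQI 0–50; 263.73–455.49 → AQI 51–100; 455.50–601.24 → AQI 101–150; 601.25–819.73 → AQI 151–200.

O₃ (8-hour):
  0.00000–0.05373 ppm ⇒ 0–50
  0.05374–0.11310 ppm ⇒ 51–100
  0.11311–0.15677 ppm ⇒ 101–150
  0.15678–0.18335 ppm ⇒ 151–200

NO₂: 64 ∈ [54, 100] ↔ index [51, 100].
51 + (64−54)·(100−51)/(100−54) = 51 + 10·49/46 ≈ 61.65, so AQI = 62.
PM2.5 46.478: bracket 0.000–86.548 → index 0–50; slope 50/86.548, offset 46.478.
AQI = 0 + 50/86.548·46.478 ≈ 26.85 ⇒ 27.
SO₂: row 455.50–601.24 (AQI 101–150). (150−101)·(557.24−455.50)/(601.24−455.50) + 101 = 49·101.74/145.74 + 101 ≈ 135.21 → 135.
O₃: row 0.15678–0.18335 (AQI 151–200). (200−151)·(0.17164−0.15678)/(0.18335−0.15678) + 151 = 49·0.01486/0.02657 + 151 ≈ 178.40 → 178.
Sub-indices: NO₂→62, PM2.5→27, SO₂→135, O₃→178. Overall AQI = max = 178; dominant pollutant is O₃.
AQI 178: Unhealthy.

178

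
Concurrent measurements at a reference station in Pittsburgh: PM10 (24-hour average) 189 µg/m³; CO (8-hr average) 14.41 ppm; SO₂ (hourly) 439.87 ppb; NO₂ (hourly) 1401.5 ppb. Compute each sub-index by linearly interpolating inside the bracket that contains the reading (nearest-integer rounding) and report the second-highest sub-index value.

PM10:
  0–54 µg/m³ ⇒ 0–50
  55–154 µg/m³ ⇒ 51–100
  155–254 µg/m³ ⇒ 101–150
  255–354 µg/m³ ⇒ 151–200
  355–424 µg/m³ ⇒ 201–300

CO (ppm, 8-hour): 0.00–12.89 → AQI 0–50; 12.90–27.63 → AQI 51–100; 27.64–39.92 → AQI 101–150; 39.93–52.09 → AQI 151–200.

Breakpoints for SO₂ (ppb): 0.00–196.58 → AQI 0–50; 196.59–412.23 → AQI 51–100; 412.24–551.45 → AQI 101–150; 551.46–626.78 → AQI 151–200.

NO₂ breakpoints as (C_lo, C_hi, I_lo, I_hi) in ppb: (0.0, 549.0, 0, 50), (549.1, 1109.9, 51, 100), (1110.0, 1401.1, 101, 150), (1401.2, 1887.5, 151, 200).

118

PM10: 189 lies in 155–254, so I_lo=101, I_hi=150, C_lo=155, C_hi=254.
(150−101)/(254−155) × (189−155) + 101 = 49/99 × 34 + 101 ≈ 117.83 → 118.
CO: 14.41 lies in 12.90–27.63, so I_lo=51, I_hi=100, C_lo=12.90, C_hi=27.63.
(100−51)/(27.63−12.90) × (14.41−12.90) + 51 = 49/14.73 × 1.51 + 51 ≈ 56.02 → 56.
SO₂: 439.87 ∈ [412.24, 551.45] ↔ index [101, 150].
101 + (439.87−412.24)·(150−101)/(551.45−412.24) = 101 + 27.63·49/139.21 ≈ 110.73, so AQI = 111.
NO₂: 1401.5 ∈ [1401.2, 1887.5] ↔ index [151, 200].
151 + (1401.5−1401.2)·(200−151)/(1887.5−1401.2) = 151 + 0.3·49/486.3 ≈ 151.03, so AQI = 151.
Sub-indices: PM10→118, CO→56, SO₂→111, NO₂→151. Ranked high→low: 151, 118, 111, 56. Second-highest sub-index = 118.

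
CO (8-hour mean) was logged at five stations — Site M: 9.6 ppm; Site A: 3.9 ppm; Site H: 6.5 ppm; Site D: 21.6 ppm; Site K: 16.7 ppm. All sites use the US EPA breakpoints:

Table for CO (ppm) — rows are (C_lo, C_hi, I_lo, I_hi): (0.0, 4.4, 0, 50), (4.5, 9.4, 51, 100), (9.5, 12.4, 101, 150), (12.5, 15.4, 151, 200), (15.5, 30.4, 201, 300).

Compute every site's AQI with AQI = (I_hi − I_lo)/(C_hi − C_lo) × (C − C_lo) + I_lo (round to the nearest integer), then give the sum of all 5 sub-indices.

669

Site M: row 9.5–12.4 (AQI 101–150). (150−101)·(9.6−9.5)/(12.4−9.5) + 101 = 49·0.1/2.9 + 101 ≈ 102.69 → 103.
Site A: 3.9 ∈ [0.0, 4.4] ↔ index [0, 50].
0 + (3.9−0.0)·(50−0)/(4.4−0.0) = 0 + 3.9·50/4.4 ≈ 44.32, so AQI = 44.
Site H: 6.5 lies in 4.5–9.4, so I_lo=51, I_hi=100, C_lo=4.5, C_hi=9.4.
(100−51)/(9.4−4.5) × (6.5−4.5) + 51 = 49/4.9 × 2.0 + 51 ≈ 71.00 → 71.
Site D: 21.6 lies in 15.5–30.4, so I_lo=201, I_hi=300, C_lo=15.5, C_hi=30.4.
(300−201)/(30.4−15.5) × (21.6−15.5) + 201 = 99/14.9 × 6.1 + 201 ≈ 241.53 → 242.
Site K: 16.7 ∈ [15.5, 30.4] ↔ index [201, 300].
201 + (16.7−15.5)·(300−201)/(30.4−15.5) = 201 + 1.2·99/14.9 ≈ 208.97, so AQI = 209.
AQIs: Site M=103, Site A=44, Site H=71, Site D=242, Site K=209. Sum = 103 + 44 + 71 + 242 + 209 = 669.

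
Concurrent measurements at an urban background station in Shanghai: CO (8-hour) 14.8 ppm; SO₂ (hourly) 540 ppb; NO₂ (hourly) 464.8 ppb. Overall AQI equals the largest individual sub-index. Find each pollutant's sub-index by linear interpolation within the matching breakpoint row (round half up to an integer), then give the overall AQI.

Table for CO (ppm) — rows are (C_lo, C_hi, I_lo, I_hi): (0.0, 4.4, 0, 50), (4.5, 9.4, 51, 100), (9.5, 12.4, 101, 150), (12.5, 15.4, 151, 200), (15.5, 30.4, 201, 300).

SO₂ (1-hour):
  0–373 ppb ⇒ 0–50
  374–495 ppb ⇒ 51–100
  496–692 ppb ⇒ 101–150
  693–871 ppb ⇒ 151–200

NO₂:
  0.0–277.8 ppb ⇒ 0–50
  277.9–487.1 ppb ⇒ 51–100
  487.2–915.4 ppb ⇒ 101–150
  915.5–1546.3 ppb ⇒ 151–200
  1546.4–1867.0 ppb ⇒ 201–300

CO: 14.8 ∈ [12.5, 15.4] ↔ index [151, 200].
151 + (14.8−12.5)·(200−151)/(15.4−12.5) = 151 + 2.3·49/2.9 ≈ 189.86, so AQI = 190.
SO₂: 540 ∈ [496, 692] ↔ index [101, 150].
101 + (540−496)·(150−101)/(692−496) = 101 + 44·49/196 ≈ 112.00, so AQI = 112.
NO₂: 464.8 lies in 277.9–487.1, so I_lo=51, I_hi=100, C_lo=277.9, C_hi=487.1.
(100−51)/(487.1−277.9) × (464.8−277.9) + 51 = 49/209.2 × 186.9 + 51 ≈ 94.78 → 95.
Sub-indices: CO→190, SO₂→112, NO₂→95. Overall AQI = max = 190; dominant pollutant is CO.
AQI 190: Unhealthy.

190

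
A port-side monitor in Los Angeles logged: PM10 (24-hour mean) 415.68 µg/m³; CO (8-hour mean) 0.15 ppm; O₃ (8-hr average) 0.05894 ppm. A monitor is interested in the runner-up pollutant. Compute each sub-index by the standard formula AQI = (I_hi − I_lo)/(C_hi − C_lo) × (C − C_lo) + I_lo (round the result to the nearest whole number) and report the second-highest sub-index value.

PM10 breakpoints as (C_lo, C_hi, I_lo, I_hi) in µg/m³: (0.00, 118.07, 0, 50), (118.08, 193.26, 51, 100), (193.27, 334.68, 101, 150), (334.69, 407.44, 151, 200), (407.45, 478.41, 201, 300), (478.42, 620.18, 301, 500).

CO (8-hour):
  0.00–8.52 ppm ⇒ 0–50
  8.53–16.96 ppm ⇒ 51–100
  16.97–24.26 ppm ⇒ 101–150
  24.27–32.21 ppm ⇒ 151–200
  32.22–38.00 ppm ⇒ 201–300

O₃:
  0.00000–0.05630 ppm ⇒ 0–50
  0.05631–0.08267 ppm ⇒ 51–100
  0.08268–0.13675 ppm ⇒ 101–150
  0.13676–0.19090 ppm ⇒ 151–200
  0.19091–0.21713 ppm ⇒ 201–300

56

PM10: 415.68 lies in 407.45–478.41, so I_lo=201, I_hi=300, C_lo=407.45, C_hi=478.41.
(300−201)/(478.41−407.45) × (415.68−407.45) + 201 = 99/70.96 × 8.23 + 201 ≈ 212.48 → 212.
CO 0.15: bracket 0.00–8.52 → index 0–50; slope 50/8.52, offset 0.15.
AQI = 0 + 50/8.52·0.15 ≈ 0.88 ⇒ 1.
O₃: 0.05894 ∈ [0.05631, 0.08267] ↔ index [51, 100].
51 + (0.05894−0.05631)·(100−51)/(0.08267−0.05631) = 51 + 0.00263·49/0.02636 ≈ 55.89, so AQI = 56.
Sub-indices: PM10→212, CO→1, O₃→56. Ranked high→low: 212, 56, 1. Second-highest sub-index = 56.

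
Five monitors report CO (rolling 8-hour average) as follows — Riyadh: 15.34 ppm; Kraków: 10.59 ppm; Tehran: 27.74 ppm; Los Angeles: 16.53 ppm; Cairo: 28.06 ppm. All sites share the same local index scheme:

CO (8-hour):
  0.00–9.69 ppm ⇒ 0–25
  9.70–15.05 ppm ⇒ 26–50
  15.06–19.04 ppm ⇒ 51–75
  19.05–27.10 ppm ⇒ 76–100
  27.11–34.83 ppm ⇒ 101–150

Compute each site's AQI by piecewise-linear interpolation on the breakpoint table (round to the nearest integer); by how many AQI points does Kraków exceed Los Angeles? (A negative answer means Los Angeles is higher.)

Riyadh: 15.34 lies in 15.06–19.04, so I_lo=51, I_hi=75, C_lo=15.06, C_hi=19.04.
(75−51)/(19.04−15.06) × (15.34−15.06) + 51 = 24/3.98 × 0.28 + 51 ≈ 52.69 → 53.
Kraków: 10.59 ∈ [9.70, 15.05] ↔ index [26, 50].
26 + (10.59−9.70)·(50−26)/(15.05−9.70) = 26 + 0.89·24/5.35 ≈ 29.99, so AQI = 30.
Tehran: row 27.11–34.83 (AQI 101–150). (150−101)·(27.74−27.11)/(34.83−27.11) + 101 = 49·0.63/7.72 + 101 ≈ 105.00 → 105.
Los Angeles: row 15.06–19.04 (AQI 51–75). (75−51)·(16.53−15.06)/(19.04−15.06) + 51 = 24·1.47/3.98 + 51 ≈ 59.86 → 60.
Cairo: row 27.11–34.83 (AQI 101–150). (150−101)·(28.06−27.11)/(34.83−27.11) + 101 = 49·0.95/7.72 + 101 ≈ 107.03 → 107.
AQIs: Riyadh=53, Kraków=30, Tehran=105, Los Angeles=60, Cairo=107. Kraków (30) − Los Angeles (60) = -30.

-30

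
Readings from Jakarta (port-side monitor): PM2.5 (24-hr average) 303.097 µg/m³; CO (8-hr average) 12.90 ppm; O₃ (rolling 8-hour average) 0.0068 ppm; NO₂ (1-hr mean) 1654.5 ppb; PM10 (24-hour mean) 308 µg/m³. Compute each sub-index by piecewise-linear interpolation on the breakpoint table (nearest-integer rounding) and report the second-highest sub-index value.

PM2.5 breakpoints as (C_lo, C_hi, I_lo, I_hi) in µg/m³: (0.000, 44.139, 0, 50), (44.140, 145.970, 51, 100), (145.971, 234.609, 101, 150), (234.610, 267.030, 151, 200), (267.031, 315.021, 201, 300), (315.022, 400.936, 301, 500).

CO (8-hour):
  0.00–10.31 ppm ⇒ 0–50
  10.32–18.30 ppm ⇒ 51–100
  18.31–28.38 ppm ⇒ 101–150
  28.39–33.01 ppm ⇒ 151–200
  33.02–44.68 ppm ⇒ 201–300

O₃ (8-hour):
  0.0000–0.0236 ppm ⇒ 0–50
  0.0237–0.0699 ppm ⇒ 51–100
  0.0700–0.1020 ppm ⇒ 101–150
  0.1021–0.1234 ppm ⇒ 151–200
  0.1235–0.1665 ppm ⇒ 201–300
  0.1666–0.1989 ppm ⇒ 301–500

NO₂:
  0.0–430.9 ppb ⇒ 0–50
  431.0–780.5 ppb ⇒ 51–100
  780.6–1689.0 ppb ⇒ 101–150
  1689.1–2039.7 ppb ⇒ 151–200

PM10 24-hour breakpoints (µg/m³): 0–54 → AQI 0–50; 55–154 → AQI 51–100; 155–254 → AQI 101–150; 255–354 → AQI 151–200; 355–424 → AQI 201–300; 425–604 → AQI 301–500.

PM2.5 303.097: bracket 267.031–315.021 → index 201–300; slope 99/47.990, offset 36.066.
AQI = 201 + 99/47.990·36.066 ≈ 275.40 ⇒ 275.
CO 12.90: bracket 10.32–18.30 → index 51–100; slope 49/7.98, offset 2.58.
AQI = 51 + 49/7.98·2.58 ≈ 66.84 ⇒ 67.
O₃: 0.0068 lies in 0.0000–0.0236, so I_lo=0, I_hi=50, C_lo=0.0000, C_hi=0.0236.
(50−0)/(0.0236−0.0000) × (0.0068−0.0000) + 0 = 50/0.0236 × 0.0068 + 0 ≈ 14.41 → 14.
NO₂ 1654.5: bracket 780.6–1689.0 → index 101–150; slope 49/908.4, offset 873.9.
AQI = 101 + 49/908.4·873.9 ≈ 148.14 ⇒ 148.
PM10: 308 lies in 255–354, so I_lo=151, I_hi=200, C_lo=255, C_hi=354.
(200−151)/(354−255) × (308−255) + 151 = 49/99 × 53 + 151 ≈ 177.23 → 177.
Sub-indices: PM2.5→275, CO→67, O₃→14, NO₂→148, PM10→177. Ranked high→low: 275, 177, 148, 67, 14. Second-highest sub-index = 177.

177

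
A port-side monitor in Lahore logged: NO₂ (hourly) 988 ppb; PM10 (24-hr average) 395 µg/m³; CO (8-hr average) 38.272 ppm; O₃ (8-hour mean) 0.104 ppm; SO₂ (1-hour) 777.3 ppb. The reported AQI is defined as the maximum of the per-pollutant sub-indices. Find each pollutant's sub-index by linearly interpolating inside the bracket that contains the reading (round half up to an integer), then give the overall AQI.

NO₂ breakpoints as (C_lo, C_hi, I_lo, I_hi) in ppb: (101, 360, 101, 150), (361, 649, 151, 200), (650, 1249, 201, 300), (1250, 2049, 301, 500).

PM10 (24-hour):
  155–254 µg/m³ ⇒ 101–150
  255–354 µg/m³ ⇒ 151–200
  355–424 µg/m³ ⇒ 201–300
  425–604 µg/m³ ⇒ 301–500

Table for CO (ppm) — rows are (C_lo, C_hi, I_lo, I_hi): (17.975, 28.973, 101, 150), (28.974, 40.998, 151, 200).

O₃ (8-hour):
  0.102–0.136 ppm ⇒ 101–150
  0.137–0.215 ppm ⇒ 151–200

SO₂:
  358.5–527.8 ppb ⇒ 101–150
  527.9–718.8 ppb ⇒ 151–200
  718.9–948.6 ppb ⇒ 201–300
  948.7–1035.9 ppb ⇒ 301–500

NO₂: 988 lies in 650–1249, so I_lo=201, I_hi=300, C_lo=650, C_hi=1249.
(300−201)/(1249−650) × (988−650) + 201 = 99/599 × 338 + 201 ≈ 256.86 → 257.
PM10: 395 ∈ [355, 424] ↔ index [201, 300].
201 + (395−355)·(300−201)/(424−355) = 201 + 40·99/69 ≈ 258.39, so AQI = 258.
CO: 38.272 ∈ [28.974, 40.998] ↔ index [151, 200].
151 + (38.272−28.974)·(200−151)/(40.998−28.974) = 151 + 9.298·49/12.024 ≈ 188.89, so AQI = 189.
O₃ 0.104: bracket 0.102–0.136 → index 101–150; slope 49/0.034, offset 0.002.
AQI = 101 + 49/0.034·0.002 ≈ 103.88 ⇒ 104.
SO₂: 777.3 ∈ [718.9, 948.6] ↔ index [201, 300].
201 + (777.3−718.9)·(300−201)/(948.6−718.9) = 201 + 58.4·99/229.7 ≈ 226.17, so AQI = 226.
Sub-indices: NO₂→257, PM10→258, CO→189, O₃→104, SO₂→226. Overall AQI = max = 258; dominant pollutant is PM10.

258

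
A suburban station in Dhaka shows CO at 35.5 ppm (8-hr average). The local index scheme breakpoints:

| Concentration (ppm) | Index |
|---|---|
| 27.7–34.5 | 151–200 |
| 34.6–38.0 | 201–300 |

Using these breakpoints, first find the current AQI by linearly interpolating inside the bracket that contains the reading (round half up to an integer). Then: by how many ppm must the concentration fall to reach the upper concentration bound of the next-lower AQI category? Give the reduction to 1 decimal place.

1.0

CO: 35.5 lies in 34.6–38.0, so I_lo=201, I_hi=300, C_lo=34.6, C_hi=38.0.
(300−201)/(38.0−34.6) × (35.5−34.6) + 201 = 99/3.4 × 0.9 + 201 ≈ 227.21 → 227.
Current AQI 227 is in the Very Unhealthy range (201–300). The next-lower category tops out at AQI 200, whose upper concentration bound is 34.5 ppm.
Reduction needed = 35.5 − 34.5 = 1.0 ppm.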